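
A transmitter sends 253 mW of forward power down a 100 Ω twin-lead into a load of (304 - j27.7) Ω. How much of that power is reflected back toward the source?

P_reflected ≈ 65.4 mW

|Γ| = |(204 − j27.7)/(404 − j27.7)| = 0.508
|Γ|² = 0.258
P_refl = |Γ|²·P_inc = 65.4 mW, P_del = (1 − |Γ|²)·P_inc = 188 mW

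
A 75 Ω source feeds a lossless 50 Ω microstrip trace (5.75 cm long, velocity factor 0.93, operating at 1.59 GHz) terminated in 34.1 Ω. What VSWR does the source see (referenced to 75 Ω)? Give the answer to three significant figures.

λ = v/f = 0.93·c / 1.59 GHz = 0.175 m
βl = 2π·l/λ = 2π × 0.328 = 118°
tan(βl) = -1.88
Z_in = Z_0·(Z_L + jZ_0·tanβl)/(Z_0 + jZ_L·tanβl) = 58.5 − j19 Ω
Γ_s = (Z_in − Z_s)/(Z_in + Z_s) = (-16.5 − j19)/(134 − j19), |Γ_s| = 0.187
VSWR = (1 + |Γ_s|)/(1 − |Γ_s|)

VSWR ≈ 1.46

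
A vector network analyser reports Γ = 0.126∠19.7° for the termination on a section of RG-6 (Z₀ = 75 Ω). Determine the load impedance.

Z_L ≈ 94.8 + j8.18 Ω

Z_L = Z_0·(1 + Γ)/(1 − Γ) = 75·(1.12 + j0.0425)/(0.881 − j0.0425)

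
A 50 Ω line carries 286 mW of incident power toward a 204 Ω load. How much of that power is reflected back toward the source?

P_reflected ≈ 105 mW

Γ = (204 − 50)/(204 + 50) = 0.606
|Γ|² = 0.368
P_refl = |Γ|²·P_inc = 105 mW, P_del = (1 − |Γ|²)·P_inc = 181 mW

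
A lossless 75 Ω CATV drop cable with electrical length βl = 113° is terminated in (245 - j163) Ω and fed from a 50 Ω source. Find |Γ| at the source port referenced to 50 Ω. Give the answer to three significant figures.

tan(βl) = -2.36
Z_in = Z_0·(Z_L + jZ_0·tanβl)/(Z_0 + jZ_L·tanβl) = 21.1 + j43.1 Ω
Γ_s = (Z_in − Z_s)/(Z_in + Z_s) = (-28.9 + j43.1)/(71.1 + j43.1), |Γ_s| = 0.625

|Γ| ≈ 0.625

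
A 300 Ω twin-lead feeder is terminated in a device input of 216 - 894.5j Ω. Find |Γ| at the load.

|Γ| ≈ 0.87

Γ = (Z_L − Z_0)/(Z_L + Z_0) = (-84 − j894.5)/(516 − j894.5)
|Γ| = 898/1030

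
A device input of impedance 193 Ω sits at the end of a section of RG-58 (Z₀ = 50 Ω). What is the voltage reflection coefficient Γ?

Γ = 0.588

Γ = (Z_L − Z_0)/(Z_L + Z_0) = (193 − 50)/(193 + 50) = 143/243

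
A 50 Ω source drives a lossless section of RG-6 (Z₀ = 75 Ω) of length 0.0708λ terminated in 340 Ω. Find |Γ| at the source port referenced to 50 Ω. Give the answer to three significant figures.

|Γ| ≈ 0.719

βl = 2π × 0.0708 = 25.5°
tan(βl) = 0.477
Z_in = Z_0·(Z_L + jZ_0·tanβl)/(Z_0 + jZ_L·tanβl) = 73.6 − j123 Ω
Γ_s = (Z_in − Z_s)/(Z_in + Z_s) = (23.6 − j123)/(124 − j123), |Γ_s| = 0.719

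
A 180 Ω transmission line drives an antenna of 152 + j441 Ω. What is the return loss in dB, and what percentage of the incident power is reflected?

RL ≈ 1.93 dB; 64.1% of incident power reflected

Γ = (-28 + j441)/(332 + j441), |Γ| = 0.801
RL = −20·log₁₀(0.801) = 1.93 dB
P_refl/P_inc = |Γ|² = 0.641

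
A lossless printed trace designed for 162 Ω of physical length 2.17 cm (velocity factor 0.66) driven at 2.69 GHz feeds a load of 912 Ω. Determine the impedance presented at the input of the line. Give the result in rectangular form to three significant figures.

Z_in ≈ 31.1 + j45.3 Ω

λ = v/f = 0.66·c / 2.69 GHz = 0.0736 m
βl = 2π·l/λ = 2π × 0.295 = 106°
tan(βl) = tan(106°) = -3.46
Z_in = Z_0·(Z_L + jZ_0·tanβl)/(Z_0 + jZ_L·tanβl)
     = 162·(912 − j560)/(162 − j3150)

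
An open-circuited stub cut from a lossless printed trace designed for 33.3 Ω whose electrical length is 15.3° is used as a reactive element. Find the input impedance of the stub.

tan(βl) = 0.274
For an open-circuited stub, Z_in = −jZ_0·cot(βl) = −jZ_0/tan(βl)

Z_in ≈ −j122 Ω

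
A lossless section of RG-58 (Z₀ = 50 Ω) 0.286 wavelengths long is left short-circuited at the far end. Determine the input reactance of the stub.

X_in ≈ -217 Ω (capacitive)

βl = 2π × 0.286 = 103°
tan(βl) = -4.35
For a short-circuited stub, Z_in = jZ_0·tan(βl)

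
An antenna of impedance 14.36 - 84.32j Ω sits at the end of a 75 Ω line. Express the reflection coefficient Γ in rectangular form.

Γ ≈ 0.112 − j0.838

Γ = (Z_L − Z_0)/(Z_L + Z_0) = (-60.64 − j84.32)/(89.36 − j84.32)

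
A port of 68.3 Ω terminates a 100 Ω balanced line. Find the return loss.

RL ≈ 14.5 dB

Γ = (68.3 − 100)/(68.3 + 100) = -0.188
RL = −20·log₁₀|Γ| = −20·log₁₀(0.188)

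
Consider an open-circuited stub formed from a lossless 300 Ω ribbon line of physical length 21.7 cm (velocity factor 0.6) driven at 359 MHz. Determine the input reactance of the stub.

λ = v/f = 0.6·c / 359 MHz = 0.501 m
βl = 2π·l/λ = 2π × 0.433 = 156°
tan(βl) = -0.449
For an open-circuited stub, Z_in = −jZ_0·cot(βl) = −jZ_0/tan(βl)

X_in ≈ 668 Ω (inductive)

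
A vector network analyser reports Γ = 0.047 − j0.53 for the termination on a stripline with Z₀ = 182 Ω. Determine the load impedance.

Z_L ≈ 110 − j162 Ω

Z_L = Z_0·(1 + Γ)/(1 − Γ) = 182·(1.05 − j0.53)/(0.953 + j0.53)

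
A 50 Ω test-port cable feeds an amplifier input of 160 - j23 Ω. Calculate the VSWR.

Γ = (Z_L − Z_0)/(Z_L + Z_0) = (110 − j23)/(210 − j23)
|Γ| = 112/211 = 0.532
VSWR = (1 + |Γ|)/(1 − |Γ|) = 1.53/0.468

VSWR ≈ 3.27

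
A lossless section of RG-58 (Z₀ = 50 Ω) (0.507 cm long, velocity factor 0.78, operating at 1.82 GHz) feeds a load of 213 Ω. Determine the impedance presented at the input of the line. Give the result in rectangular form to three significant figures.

Z_in ≈ 105 − j100 Ω

λ = v/f = 0.78·c / 1.82 GHz = 0.129 m
βl = 2π·l/λ = 2π × 0.0394 = 14.2°
tan(βl) = tan(14.2°) = 0.253
Z_in = Z_0·(Z_L + jZ_0·tanβl)/(Z_0 + jZ_L·tanβl)
     = 50·(213 + j12.6)/(50 + j53.9)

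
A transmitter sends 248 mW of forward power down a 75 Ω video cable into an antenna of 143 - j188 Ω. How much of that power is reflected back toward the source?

|Γ| = |(68 − j188)/(218 − j188)| = 0.694
|Γ|² = 0.482
P_refl = |Γ|²·P_inc = 120 mW, P_del = (1 − |Γ|²)·P_inc = 128 mW

P_reflected ≈ 120 mW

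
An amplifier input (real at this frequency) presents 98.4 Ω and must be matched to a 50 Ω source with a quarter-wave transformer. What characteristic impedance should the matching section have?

Z_qwt ≈ 70.1 Ω

Z_qwt = √(Z_0·R_L) = √(50 × 98.4) = √4920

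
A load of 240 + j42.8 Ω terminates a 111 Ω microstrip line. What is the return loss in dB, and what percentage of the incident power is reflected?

RL ≈ 8.3 dB; 14.8% of incident power reflected

Γ = (129 + j42.8)/(351 + j42.8), |Γ| = 0.384
RL = −20·log₁₀(0.384) = 8.3 dB
P_refl/P_inc = |Γ|² = 0.148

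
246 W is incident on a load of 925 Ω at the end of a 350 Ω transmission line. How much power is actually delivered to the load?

P_delivered ≈ 196 W

Γ = (925 − 350)/(925 + 350) = 0.451
|Γ|² = 0.203
P_refl = |Γ|²·P_inc = 50 W, P_del = (1 − |Γ|²)·P_inc = 196 W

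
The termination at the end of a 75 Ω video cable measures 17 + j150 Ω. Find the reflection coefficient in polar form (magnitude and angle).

Γ = (Z_L − Z_0)/(Z_L + Z_0) = (-58 + j150)/(92 + j150)
|Γ| = 161/176 = 0.914

Γ ≈ 0.914 ∠ 52.7°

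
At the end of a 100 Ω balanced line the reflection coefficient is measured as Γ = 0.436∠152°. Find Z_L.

Z_L = Z_0·(1 + Γ)/(1 − Γ) = 100·(0.615 + j0.205)/(1.38 − j0.205)

Z_L ≈ 41.3 + j20.9 Ω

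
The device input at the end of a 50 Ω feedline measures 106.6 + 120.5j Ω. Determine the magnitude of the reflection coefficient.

|Γ| ≈ 0.674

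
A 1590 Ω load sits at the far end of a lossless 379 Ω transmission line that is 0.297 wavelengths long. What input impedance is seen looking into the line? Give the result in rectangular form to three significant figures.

βl = 2π × 0.297 = 107°
tan(βl) = tan(107°) = -3.29
Z_in = Z_0·(Z_L + jZ_0·tanβl)/(Z_0 + jZ_L·tanβl)
     = 379·(1590 − j1250)/(379 − j5230)

Z_in ≈ 98.2 + j108 Ω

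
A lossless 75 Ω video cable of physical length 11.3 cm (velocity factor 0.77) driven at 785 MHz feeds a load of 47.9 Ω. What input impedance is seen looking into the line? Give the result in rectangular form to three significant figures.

λ = v/f = 0.77·c / 785 MHz = 0.294 m
βl = 2π·l/λ = 2π × 0.384 = 138°
tan(βl) = tan(138°) = -0.893
Z_in = Z_0·(Z_L + jZ_0·tanβl)/(Z_0 + jZ_L·tanβl)
     = 75·(47.9 − j67)/(75 − j42.8)

Z_in ≈ 65 − j29.9 Ω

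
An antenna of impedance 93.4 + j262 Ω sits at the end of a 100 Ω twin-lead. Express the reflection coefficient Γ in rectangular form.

Γ ≈ 0.635 + j0.494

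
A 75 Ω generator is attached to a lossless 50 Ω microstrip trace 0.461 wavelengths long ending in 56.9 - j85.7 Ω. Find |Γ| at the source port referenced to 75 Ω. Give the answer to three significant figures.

|Γ| ≈ 0.502

βl = 2π × 0.461 = 166°
tan(βl) = -0.25
Z_in = Z_0·(Z_L + jZ_0·tanβl)/(Z_0 + jZ_L·tanβl) = 148 − j98 Ω
Γ_s = (Z_in − Z_s)/(Z_in + Z_s) = (73.4 − j98)/(223 − j98), |Γ_s| = 0.502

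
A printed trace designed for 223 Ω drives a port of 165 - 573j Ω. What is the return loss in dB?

Γ = (-58 − j573)/(388 − j573), |Γ| = 0.832
RL = −20·log₁₀|Γ| = −20·log₁₀(0.832)

RL ≈ 1.59 dB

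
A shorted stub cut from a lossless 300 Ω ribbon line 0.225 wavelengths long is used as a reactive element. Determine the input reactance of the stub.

X_in ≈ 1890 Ω (inductive)

βl = 2π × 0.225 = 81°
tan(βl) = 6.31
For a shorted stub, Z_in = jZ_0·tan(βl)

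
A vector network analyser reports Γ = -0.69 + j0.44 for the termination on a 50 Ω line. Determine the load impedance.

Z_L ≈ 5.42 + j14.4 Ω

Z_L = Z_0·(1 + Γ)/(1 − Γ) = 50·(0.31 + j0.44)/(1.69 − j0.44)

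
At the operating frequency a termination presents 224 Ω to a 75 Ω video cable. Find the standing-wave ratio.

VSWR ≈ 2.99

Γ = (224 − 75)/(224 + 75) = 0.498
VSWR = (1 + 0.498)/(1 − 0.498)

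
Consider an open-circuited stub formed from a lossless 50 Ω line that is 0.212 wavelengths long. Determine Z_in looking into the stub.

βl = 2π × 0.212 = 76.3°
tan(βl) = 4.11
For an open-circuited stub, Z_in = −jZ_0·cot(βl) = −jZ_0/tan(βl)

Z_in ≈ −j12.2 Ω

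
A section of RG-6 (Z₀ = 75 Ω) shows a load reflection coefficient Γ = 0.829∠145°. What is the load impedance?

Z_L ≈ 7.7 + j23.4 Ω

Z_L = Z_0·(1 + Γ)/(1 − Γ) = 75·(0.321 + j0.475)/(1.68 − j0.475)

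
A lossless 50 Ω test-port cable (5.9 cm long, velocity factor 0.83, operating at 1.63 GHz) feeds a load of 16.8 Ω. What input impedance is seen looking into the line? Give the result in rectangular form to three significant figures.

λ = v/f = 0.83·c / 1.63 GHz = 0.153 m
βl = 2π·l/λ = 2π × 0.386 = 139°
tan(βl) = tan(139°) = -0.868
Z_in = Z_0·(Z_L + jZ_0·tanβl)/(Z_0 + jZ_L·tanβl)
     = 50·(16.8 − j43.4)/(50 − j14.6)

Z_in ≈ 27.1 − j35.5 Ω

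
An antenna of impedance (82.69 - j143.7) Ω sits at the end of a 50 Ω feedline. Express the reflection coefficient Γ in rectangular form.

Γ = (Z_L − Z_0)/(Z_L + Z_0) = (32.69 − j143.7)/(132.7 − j143.7)

Γ ≈ 0.653 − j0.376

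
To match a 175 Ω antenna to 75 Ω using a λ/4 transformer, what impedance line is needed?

Z_qwt ≈ 115 Ω

Z_qwt = √(Z_0·R_L) = √(75 × 175) = √13120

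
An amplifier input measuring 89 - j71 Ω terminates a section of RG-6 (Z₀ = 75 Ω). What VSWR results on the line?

VSWR ≈ 2.36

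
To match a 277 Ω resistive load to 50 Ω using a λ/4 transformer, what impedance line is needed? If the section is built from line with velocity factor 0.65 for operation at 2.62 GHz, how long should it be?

Z_qwt = √(Z_0·R_L) = √(50 × 277) = √13850
λ = 0.65·c/f = 0.0744 m, so l = λ/4 = 0.0186 m

Z_qwt ≈ 118 Ω; length ≈ 1.86 cm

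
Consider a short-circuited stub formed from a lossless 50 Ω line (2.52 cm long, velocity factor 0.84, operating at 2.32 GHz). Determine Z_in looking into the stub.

λ = v/f = 0.84·c / 2.32 GHz = 0.109 m
βl = 2π·l/λ = 2π × 0.232 = 83.5°
tan(βl) = 8.8
For a short-circuited stub, Z_in = jZ_0·tan(βl)

Z_in ≈ +j440 Ω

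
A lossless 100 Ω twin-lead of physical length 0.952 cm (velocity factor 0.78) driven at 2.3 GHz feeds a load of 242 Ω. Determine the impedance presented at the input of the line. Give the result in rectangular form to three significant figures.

λ = v/f = 0.78·c / 2.3 GHz = 0.102 m
βl = 2π·l/λ = 2π × 0.0936 = 33.7°
tan(βl) = tan(33.7°) = 0.667
Z_in = Z_0·(Z_L + jZ_0·tanβl)/(Z_0 + jZ_L·tanβl)
     = 100·(242 + j66.7)/(100 + j161)

Z_in ≈ 97 − j89.9 Ω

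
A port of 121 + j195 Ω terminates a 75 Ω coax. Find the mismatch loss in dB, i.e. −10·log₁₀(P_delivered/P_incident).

mismatch loss ≈ 3.23 dB

Γ = (46 + j195)/(196 + j195), |Γ| = 0.725
|Γ|² = 0.525, so P_del/P_inc = 1 − |Γ|² = 0.475
ML = −10·log₁₀(1 − |Γ|²)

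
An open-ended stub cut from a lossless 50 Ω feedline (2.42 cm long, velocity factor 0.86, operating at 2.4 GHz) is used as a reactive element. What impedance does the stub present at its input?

λ = v/f = 0.86·c / 2.4 GHz = 0.107 m
βl = 2π·l/λ = 2π × 0.225 = 81°
tan(βl) = 6.34
For an open-ended stub, Z_in = −jZ_0·cot(βl) = −jZ_0/tan(βl)

Z_in ≈ −j7.88 Ω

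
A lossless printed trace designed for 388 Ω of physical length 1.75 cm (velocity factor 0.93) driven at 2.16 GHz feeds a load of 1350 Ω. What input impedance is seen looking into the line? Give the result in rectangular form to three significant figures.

Z_in ≈ 185 − j293 Ω

λ = v/f = 0.93·c / 2.16 GHz = 0.129 m
βl = 2π·l/λ = 2π × 0.135 = 48.8°
tan(βl) = tan(48.8°) = 1.14
Z_in = Z_0·(Z_L + jZ_0·tanβl)/(Z_0 + jZ_L·tanβl)
     = 388·(1350 + j443)/(388 + j1540)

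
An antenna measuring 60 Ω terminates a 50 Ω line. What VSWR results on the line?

VSWR ≈ 1.2

Γ = (60 − 50)/(60 + 50) = 0.0909
VSWR = (1 + 0.0909)/(1 − 0.0909)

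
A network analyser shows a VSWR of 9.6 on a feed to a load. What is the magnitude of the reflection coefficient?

|Γ| = (S − 1)/(S + 1) = (9.6 − 1)/(9.6 + 1) = 8.6/10.6

|Γ| ≈ 0.811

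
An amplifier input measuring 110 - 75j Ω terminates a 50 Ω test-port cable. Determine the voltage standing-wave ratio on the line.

VSWR ≈ 3.38

Γ = (Z_L − Z_0)/(Z_L + Z_0) = (60 − j75)/(160 − j75)
|Γ| = 96/177 = 0.544
VSWR = (1 + |Γ|)/(1 − |Γ|) = 1.54/0.456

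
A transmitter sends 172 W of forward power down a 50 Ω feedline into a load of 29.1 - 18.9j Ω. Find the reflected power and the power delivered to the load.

P_reflected ≈ 20.6 W; P_delivered ≈ 151 W

|Γ| = |(-20.9 − j18.9)/(79.1 − j18.9)| = 0.346
|Γ|² = 0.12
P_refl = |Γ|²·P_inc = 20.6 W, P_del = (1 − |Γ|²)·P_inc = 151 W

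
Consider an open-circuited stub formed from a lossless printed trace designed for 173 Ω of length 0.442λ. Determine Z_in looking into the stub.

βl = 2π × 0.442 = 159°
tan(βl) = -0.381
For an open-circuited stub, Z_in = −jZ_0·cot(βl) = −jZ_0/tan(βl)

Z_in ≈ +j454 Ω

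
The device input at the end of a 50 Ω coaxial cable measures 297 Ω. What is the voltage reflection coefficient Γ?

Γ = (Z_L − Z_0)/(Z_L + Z_0) = (297 − 50)/(297 + 50) = 247/347

Γ = 0.712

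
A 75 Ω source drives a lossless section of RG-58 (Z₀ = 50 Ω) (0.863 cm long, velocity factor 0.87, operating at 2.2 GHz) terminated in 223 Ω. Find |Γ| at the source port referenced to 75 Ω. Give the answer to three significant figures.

λ = v/f = 0.87·c / 2.2 GHz = 0.119 m
βl = 2π·l/λ = 2π × 0.0727 = 26.2°
tan(βl) = 0.492
Z_in = Z_0·(Z_L + jZ_0·tanβl)/(Z_0 + jZ_L·tanβl) = 47.7 − j79.9 Ω
Γ_s = (Z_in − Z_s)/(Z_in + Z_s) = (-27.3 − j79.9)/(123 − j79.9), |Γ_s| = 0.577

|Γ| ≈ 0.577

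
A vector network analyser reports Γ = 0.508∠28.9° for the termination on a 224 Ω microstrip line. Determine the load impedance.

Z_L ≈ 451 + j298 Ω

Z_L = Z_0·(1 + Γ)/(1 − Γ) = 224·(1.44 + j0.246)/(0.555 − j0.246)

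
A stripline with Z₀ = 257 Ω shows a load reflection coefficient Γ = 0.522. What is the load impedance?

Z_L ≈ 818 Ω

Z_L = Z_0·(1 + Γ)/(1 − Γ) = 257·(1.52)/(0.478)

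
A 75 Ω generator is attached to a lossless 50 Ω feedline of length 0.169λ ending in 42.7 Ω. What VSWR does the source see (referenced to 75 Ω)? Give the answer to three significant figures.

VSWR ≈ 1.42

βl = 2π × 0.169 = 60.8°
tan(βl) = 1.79
Z_in = Z_0·(Z_L + jZ_0·tanβl)/(Z_0 + jZ_L·tanβl) = 53.8 + j7.26 Ω
Γ_s = (Z_in − Z_s)/(Z_in + Z_s) = (-21.2 + j7.26)/(129 + j7.26), |Γ_s| = 0.174
VSWR = (1 + |Γ_s|)/(1 − |Γ_s|)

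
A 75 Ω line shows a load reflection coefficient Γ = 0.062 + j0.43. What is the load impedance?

Z_L ≈ 57.1 + j60.6 Ω

Z_L = Z_0·(1 + Γ)/(1 − Γ) = 75·(1.06 + j0.43)/(0.938 − j0.43)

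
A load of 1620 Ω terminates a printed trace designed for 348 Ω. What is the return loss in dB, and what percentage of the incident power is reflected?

Γ = (1620 − 348)/(1620 + 348) = 0.646
RL = −20·log₁₀(0.646) = 3.79 dB
P_refl/P_inc = |Γ|² = 0.418

RL ≈ 3.79 dB; 41.8% of incident power reflected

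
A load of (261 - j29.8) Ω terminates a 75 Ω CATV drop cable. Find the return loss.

Γ = (186 − j29.8)/(336 − j29.8), |Γ| = 0.558
RL = −20·log₁₀|Γ| = −20·log₁₀(0.558)

RL ≈ 5.06 dB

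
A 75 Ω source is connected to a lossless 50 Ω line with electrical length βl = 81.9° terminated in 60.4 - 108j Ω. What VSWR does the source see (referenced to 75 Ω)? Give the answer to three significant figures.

tan(βl) = 7.03
Z_in = Z_0·(Z_L + jZ_0·tanβl)/(Z_0 + jZ_L·tanβl) = 9.12 + j10.3 Ω
Γ_s = (Z_in − Z_s)/(Z_in + Z_s) = (-65.9 + j10.3)/(84.1 + j10.3), |Γ_s| = 0.787
VSWR = (1 + |Γ_s|)/(1 − |Γ_s|)

VSWR ≈ 8.38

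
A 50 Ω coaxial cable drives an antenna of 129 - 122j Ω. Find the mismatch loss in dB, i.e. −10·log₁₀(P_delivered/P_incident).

Γ = (79 − j122)/(179 − j122), |Γ| = 0.671
|Γ|² = 0.45, so P_del/P_inc = 1 − |Γ|² = 0.55
ML = −10·log₁₀(1 − |Γ|²)

mismatch loss ≈ 2.6 dB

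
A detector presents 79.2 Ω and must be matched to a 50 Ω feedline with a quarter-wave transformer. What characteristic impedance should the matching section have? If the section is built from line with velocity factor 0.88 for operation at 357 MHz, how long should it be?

Z_qwt = √(Z_0·R_L) = √(50 × 79.2) = √3960
λ = 0.88·c/f = 0.739 m, so l = λ/4 = 0.185 m

Z_qwt ≈ 62.9 Ω; length ≈ 18.5 cm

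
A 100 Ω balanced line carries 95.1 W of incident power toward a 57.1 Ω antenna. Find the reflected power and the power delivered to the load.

P_reflected ≈ 7.09 W; P_delivered ≈ 88 W

Γ = (57.1 − 100)/(57.1 + 100) = -0.273
|Γ|² = 0.0746
P_refl = |Γ|²·P_inc = 7.09 W, P_del = (1 − |Γ|²)·P_inc = 88 W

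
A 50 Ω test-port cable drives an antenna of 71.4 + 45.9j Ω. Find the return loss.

RL ≈ 8.17 dB

Γ = (21.4 + j45.9)/(121.4 + j45.9), |Γ| = 0.39
RL = −20·log₁₀|Γ| = −20·log₁₀(0.39)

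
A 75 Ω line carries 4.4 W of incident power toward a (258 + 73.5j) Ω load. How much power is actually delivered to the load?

|Γ| = |(183 + j73.5)/(333 + j73.5)| = 0.578
|Γ|² = 0.334
P_refl = |Γ|²·P_inc = 1.47 W, P_del = (1 − |Γ|²)·P_inc = 2.93 W

P_delivered ≈ 2.93 W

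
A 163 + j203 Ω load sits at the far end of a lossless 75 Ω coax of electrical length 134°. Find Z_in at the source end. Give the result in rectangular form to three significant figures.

tan(βl) = tan(134°) = -1.04
Z_in = Z_0·(Z_L + jZ_0·tanβl)/(Z_0 + jZ_L·tanβl)
     = 75·(163 + j125)/(285 − j169)

Z_in ≈ 17.3 + j43.2 Ω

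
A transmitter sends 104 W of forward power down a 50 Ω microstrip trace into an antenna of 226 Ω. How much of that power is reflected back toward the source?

P_reflected ≈ 42.3 W

Γ = (226 − 50)/(226 + 50) = 0.638
|Γ|² = 0.407
P_refl = |Γ|²·P_inc = 42.3 W, P_del = (1 − |Γ|²)·P_inc = 61.7 W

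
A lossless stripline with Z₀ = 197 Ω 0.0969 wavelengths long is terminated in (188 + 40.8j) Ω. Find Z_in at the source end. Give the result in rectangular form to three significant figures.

Z_in ≈ 238 + j23.3 Ω

βl = 2π × 0.0969 = 34.9°
tan(βl) = tan(34.9°) = 0.697
Z_in = Z_0·(Z_L + jZ_0·tanβl)/(Z_0 + jZ_L·tanβl)
     = 197·(188 + j178)/(169 + j131)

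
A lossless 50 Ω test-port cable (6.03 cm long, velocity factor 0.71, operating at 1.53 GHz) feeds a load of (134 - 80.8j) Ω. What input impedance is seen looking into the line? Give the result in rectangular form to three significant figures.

Z_in ≈ 106 + j87.2 Ω

λ = v/f = 0.71·c / 1.53 GHz = 0.139 m
βl = 2π·l/λ = 2π × 0.433 = 156°
tan(βl) = tan(156°) = -0.447
Z_in = Z_0·(Z_L + jZ_0·tanβl)/(Z_0 + jZ_L·tanβl)
     = 50·(134 − j103)/(13.9 − j59.9)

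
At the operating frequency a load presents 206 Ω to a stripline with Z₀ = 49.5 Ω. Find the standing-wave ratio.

VSWR ≈ 4.16

Γ = (206 − 49.5)/(206 + 49.5) = 0.613
VSWR = (1 + 0.613)/(1 − 0.613)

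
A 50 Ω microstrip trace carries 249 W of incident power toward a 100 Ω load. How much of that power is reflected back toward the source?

Γ = (100 − 50)/(100 + 50) = 0.333
|Γ|² = 0.111
P_refl = |Γ|²·P_inc = 27.7 W, P_del = (1 − |Γ|²)·P_inc = 221 W

P_reflected ≈ 27.7 W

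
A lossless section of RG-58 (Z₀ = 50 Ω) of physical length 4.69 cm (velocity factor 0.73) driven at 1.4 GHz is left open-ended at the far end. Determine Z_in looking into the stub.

Z_in ≈ +j16.2 Ω

λ = v/f = 0.73·c / 1.4 GHz = 0.156 m
βl = 2π·l/λ = 2π × 0.3 = 108°
tan(βl) = -3.09
For an open-ended stub, Z_in = −jZ_0·cot(βl) = −jZ_0/tan(βl)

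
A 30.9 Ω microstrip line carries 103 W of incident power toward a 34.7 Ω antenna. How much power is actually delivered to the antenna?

Γ = (34.7 − 30.9)/(34.7 + 30.9) = 0.0579
|Γ|² = 0.00336
P_refl = |Γ|²·P_inc = 0.346 W, P_del = (1 − |Γ|²)·P_inc = 103 W

P_delivered ≈ 103 W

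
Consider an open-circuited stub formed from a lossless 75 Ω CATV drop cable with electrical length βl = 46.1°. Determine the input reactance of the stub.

tan(βl) = 1.04
For an open-circuited stub, Z_in = −jZ_0·cot(βl) = −jZ_0/tan(βl)

X_in ≈ -72.2 Ω (capacitive)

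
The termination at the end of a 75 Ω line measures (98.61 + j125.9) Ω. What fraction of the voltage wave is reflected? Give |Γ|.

|Γ| ≈ 0.597

Γ = (Z_L − Z_0)/(Z_L + Z_0) = (23.61 + j125.9)/(173.6 + j125.9)
|Γ| = 128/214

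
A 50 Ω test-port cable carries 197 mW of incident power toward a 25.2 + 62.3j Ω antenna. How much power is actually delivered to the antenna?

P_delivered ≈ 104 mW

|Γ| = |(-24.8 + j62.3)/(75.2 + j62.3)| = 0.687
|Γ|² = 0.471
P_refl = |Γ|²·P_inc = 92.9 mW, P_del = (1 − |Γ|²)·P_inc = 104 mW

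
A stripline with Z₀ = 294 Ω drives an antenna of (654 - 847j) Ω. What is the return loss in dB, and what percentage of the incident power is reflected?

RL ≈ 2.81 dB; 52.4% of incident power reflected

Γ = (360 − j847)/(948 − j847), |Γ| = 0.724
RL = −20·log₁₀(0.724) = 2.81 dB
P_refl/P_inc = |Γ|² = 0.524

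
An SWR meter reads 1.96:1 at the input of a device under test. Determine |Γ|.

|Γ| = (S − 1)/(S + 1) = (1.96 − 1)/(1.96 + 1) = 0.96/2.96

|Γ| ≈ 0.324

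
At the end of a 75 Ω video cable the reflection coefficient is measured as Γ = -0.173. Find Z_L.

Z_L = Z_0·(1 + Γ)/(1 − Γ) = 75·(0.827)/(1.17)

Z_L ≈ 52.9 Ω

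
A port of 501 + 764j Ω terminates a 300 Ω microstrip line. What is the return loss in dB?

RL ≈ 2.93 dB

Γ = (201 + j764)/(801 + j764), |Γ| = 0.714
RL = −20·log₁₀|Γ| = −20·log₁₀(0.714)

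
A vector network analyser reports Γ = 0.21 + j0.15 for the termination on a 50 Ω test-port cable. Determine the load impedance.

Z_L = Z_0·(1 + Γ)/(1 − Γ) = 50·(1.21 + j0.15)/(0.79 − j0.15)

Z_L ≈ 72.2 + j23.2 Ω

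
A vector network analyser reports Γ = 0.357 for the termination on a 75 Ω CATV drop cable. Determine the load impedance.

Z_L = Z_0·(1 + Γ)/(1 − Γ) = 75·(1.36)/(0.643)

Z_L ≈ 158 Ω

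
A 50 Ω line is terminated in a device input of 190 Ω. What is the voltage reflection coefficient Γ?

Γ = (Z_L − Z_0)/(Z_L + Z_0) = (190 − 50)/(190 + 50) = 140/240

Γ = 0.583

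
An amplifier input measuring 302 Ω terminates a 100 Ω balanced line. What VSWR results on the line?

For a purely resistive load, VSWR = R_L/Z_0 or Z_0/R_L (whichever > 1) = 302/100

VSWR ≈ 3.02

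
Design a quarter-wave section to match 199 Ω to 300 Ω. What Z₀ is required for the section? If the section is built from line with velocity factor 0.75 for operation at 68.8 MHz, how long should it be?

Z_qwt = √(Z_0·R_L) = √(300 × 199) = √59700
λ = 0.75·c/f = 3.27 m, so l = λ/4 = 0.818 m

Z_qwt ≈ 244 Ω; length ≈ 81.8 cm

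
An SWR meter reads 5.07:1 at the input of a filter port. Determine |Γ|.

|Γ| = (S − 1)/(S + 1) = (5.07 − 1)/(5.07 + 1) = 4.07/6.07

|Γ| ≈ 0.671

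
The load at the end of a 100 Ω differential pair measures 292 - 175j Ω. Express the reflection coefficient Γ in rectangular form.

Γ ≈ 0.575 − j0.19

Γ = (Z_L − Z_0)/(Z_L + Z_0) = (192 − j175)/(392 − j175)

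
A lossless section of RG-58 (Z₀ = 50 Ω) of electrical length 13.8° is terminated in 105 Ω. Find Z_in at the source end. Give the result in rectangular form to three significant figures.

Z_in ≈ 87.9 − j33.1 Ω

tan(βl) = tan(13.8°) = 0.246
Z_in = Z_0·(Z_L + jZ_0·tanβl)/(Z_0 + jZ_L·tanβl)
     = 50·(105 + j12.3)/(50 + j25.8)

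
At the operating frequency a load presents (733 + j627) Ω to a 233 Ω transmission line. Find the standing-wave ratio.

Γ = (Z_L − Z_0)/(Z_L + Z_0) = (500 + j627)/(966 + j627)
|Γ| = 802/1150 = 0.696
VSWR = (1 + |Γ|)/(1 − |Γ|) = 1.7/0.304

VSWR ≈ 5.59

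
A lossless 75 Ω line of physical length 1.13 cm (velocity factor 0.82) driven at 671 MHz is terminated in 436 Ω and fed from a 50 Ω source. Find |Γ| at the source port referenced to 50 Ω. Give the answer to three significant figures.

λ = v/f = 0.82·c / 671 MHz = 0.367 m
βl = 2π·l/λ = 2π × 0.0308 = 11.1°
tan(βl) = 0.196
Z_in = Z_0·(Z_L + jZ_0·tanβl)/(Z_0 + jZ_L·tanβl) = 197 − j210 Ω
Γ_s = (Z_in − Z_s)/(Z_in + Z_s) = (147 − j210)/(247 − j210), |Γ_s| = 0.79

|Γ| ≈ 0.79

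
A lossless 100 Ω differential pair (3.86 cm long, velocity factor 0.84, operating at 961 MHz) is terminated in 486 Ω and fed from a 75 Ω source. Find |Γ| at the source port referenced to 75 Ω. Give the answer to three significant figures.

|Γ| ≈ 0.648

λ = v/f = 0.84·c / 961 MHz = 0.262 m
βl = 2π·l/λ = 2π × 0.147 = 53°
tan(βl) = 1.33
Z_in = Z_0·(Z_L + jZ_0·tanβl)/(Z_0 + jZ_L·tanβl) = 31.5 − j70.5 Ω
Γ_s = (Z_in − Z_s)/(Z_in + Z_s) = (-43.5 − j70.5)/(107 − j70.5), |Γ_s| = 0.648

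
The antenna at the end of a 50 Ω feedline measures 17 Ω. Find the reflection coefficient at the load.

Γ = (Z_L − Z_0)/(Z_L + Z_0) = (17 − 50)/(17 + 50) = -33/67

Γ = -0.493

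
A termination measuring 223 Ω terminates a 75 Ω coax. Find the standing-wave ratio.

VSWR ≈ 2.97

Γ = (223 − 75)/(223 + 75) = 0.497
VSWR = (1 + 0.497)/(1 − 0.497)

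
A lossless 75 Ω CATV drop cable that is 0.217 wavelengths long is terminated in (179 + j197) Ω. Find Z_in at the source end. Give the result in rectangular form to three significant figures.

Z_in ≈ 16.2 − j32.2 Ω

βl = 2π × 0.217 = 78.1°
tan(βl) = tan(78.1°) = 4.75
Z_in = Z_0·(Z_L + jZ_0·tanβl)/(Z_0 + jZ_L·tanβl)
     = 75·(179 + j554)/(-861 + j851)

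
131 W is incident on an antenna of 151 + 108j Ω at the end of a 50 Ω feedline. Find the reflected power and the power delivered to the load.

P_reflected ≈ 55 W; P_delivered ≈ 76 W

|Γ| = |(101 + j108)/(201 + j108)| = 0.648
|Γ|² = 0.42
P_refl = |Γ|²·P_inc = 55 W, P_del = (1 − |Γ|²)·P_inc = 76 W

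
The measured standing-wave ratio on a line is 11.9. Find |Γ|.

|Γ| = (S − 1)/(S + 1) = (11.9 − 1)/(11.9 + 1) = 10.9/12.9

|Γ| ≈ 0.845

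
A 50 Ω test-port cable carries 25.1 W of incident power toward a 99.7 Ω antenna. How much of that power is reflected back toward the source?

Γ = (99.7 − 50)/(99.7 + 50) = 0.332
|Γ|² = 0.11
P_refl = |Γ|²·P_inc = 2.77 W, P_del = (1 − |Γ|²)·P_inc = 22.3 W

P_reflected ≈ 2.77 W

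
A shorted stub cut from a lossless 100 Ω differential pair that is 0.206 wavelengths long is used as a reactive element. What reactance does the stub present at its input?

βl = 2π × 0.206 = 74.2°
tan(βl) = 3.52
For a shorted stub, Z_in = jZ_0·tan(βl)

X_in ≈ 352 Ω (inductive)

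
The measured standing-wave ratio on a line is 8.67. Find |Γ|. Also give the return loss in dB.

|Γ| ≈ 0.793; return loss ≈ 2.01 dB

|Γ| = (S − 1)/(S + 1) = (8.67 − 1)/(8.67 + 1) = 7.67/9.67
RL = −20·log₁₀|Γ| = −20·log₁₀(0.793)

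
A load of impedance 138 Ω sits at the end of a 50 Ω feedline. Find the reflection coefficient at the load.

Γ = 0.468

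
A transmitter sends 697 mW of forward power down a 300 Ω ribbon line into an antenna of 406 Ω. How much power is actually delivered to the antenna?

Γ = (406 − 300)/(406 + 300) = 0.15
|Γ|² = 0.0225
P_refl = |Γ|²·P_inc = 15.7 mW, P_del = (1 − |Γ|²)·P_inc = 681 mW

P_delivered ≈ 681 mW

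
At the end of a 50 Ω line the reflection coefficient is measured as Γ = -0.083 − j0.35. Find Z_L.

Z_L ≈ 33.6 − j27 Ω

Z_L = Z_0·(1 + Γ)/(1 − Γ) = 50·(0.917 − j0.35)/(1.08 + j0.35)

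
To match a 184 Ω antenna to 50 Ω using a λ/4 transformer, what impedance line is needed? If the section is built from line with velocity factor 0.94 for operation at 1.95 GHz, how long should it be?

Z_qwt ≈ 95.9 Ω; length ≈ 3.62 cm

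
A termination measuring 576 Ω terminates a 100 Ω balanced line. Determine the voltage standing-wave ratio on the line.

VSWR ≈ 5.76

Γ = (576 − 100)/(576 + 100) = 0.704
VSWR = (1 + 0.704)/(1 − 0.704)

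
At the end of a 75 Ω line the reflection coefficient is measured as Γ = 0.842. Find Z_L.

Z_L ≈ 874 Ω

Z_L = Z_0·(1 + Γ)/(1 − Γ) = 75·(1.84)/(0.158)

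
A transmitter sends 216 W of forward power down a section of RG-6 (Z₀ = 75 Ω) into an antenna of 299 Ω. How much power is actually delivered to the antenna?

P_delivered ≈ 139 W

Γ = (299 − 75)/(299 + 75) = 0.599
|Γ|² = 0.359
P_refl = |Γ|²·P_inc = 77.5 W, P_del = (1 − |Γ|²)·P_inc = 139 W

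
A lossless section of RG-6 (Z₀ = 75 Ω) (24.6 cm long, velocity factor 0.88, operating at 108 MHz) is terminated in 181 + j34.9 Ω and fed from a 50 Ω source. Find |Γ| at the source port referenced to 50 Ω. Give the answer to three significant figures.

λ = v/f = 0.88·c / 108 MHz = 2.44 m
βl = 2π·l/λ = 2π × 0.101 = 36.2°
tan(βl) = 0.733
Z_in = Z_0·(Z_L + jZ_0·tanβl)/(Z_0 + jZ_L·tanβl) = 78.1 − j73.2 Ω
Γ_s = (Z_in − Z_s)/(Z_in + Z_s) = (28.1 − j73.2)/(128 − j73.2), |Γ_s| = 0.532

|Γ| ≈ 0.532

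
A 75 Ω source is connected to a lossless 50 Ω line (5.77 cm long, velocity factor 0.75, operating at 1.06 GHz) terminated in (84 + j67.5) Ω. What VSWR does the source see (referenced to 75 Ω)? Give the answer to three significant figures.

λ = v/f = 0.75·c / 1.06 GHz = 0.212 m
βl = 2π·l/λ = 2π × 0.272 = 97.9°
tan(βl) = -7.24
Z_in = Z_0·(Z_L + jZ_0·tanβl)/(Z_0 + jZ_L·tanβl) = 17 − j8.15 Ω
Γ_s = (Z_in − Z_s)/(Z_in + Z_s) = (-58 − j8.15)/(92 − j8.15), |Γ_s| = 0.634
VSWR = (1 + |Γ_s|)/(1 − |Γ_s|)

VSWR ≈ 4.47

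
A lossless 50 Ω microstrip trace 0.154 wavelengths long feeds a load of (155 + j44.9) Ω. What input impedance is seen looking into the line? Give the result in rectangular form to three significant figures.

βl = 2π × 0.154 = 55.4°
tan(βl) = tan(55.4°) = 1.45
Z_in = Z_0·(Z_L + jZ_0·tanβl)/(Z_0 + jZ_L·tanβl)
     = 50·(155 + j117)/(-15.2 + j225)

Z_in ≈ 23.7 − j36 Ω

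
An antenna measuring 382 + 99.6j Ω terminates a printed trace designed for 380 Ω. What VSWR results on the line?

VSWR ≈ 1.3

Γ = (Z_L − Z_0)/(Z_L + Z_0) = (2 + j99.6)/(762 + j99.6)
|Γ| = 99.6/768 = 0.13
VSWR = (1 + |Γ|)/(1 − |Γ|) = 1.13/0.87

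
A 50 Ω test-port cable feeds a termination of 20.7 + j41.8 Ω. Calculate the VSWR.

VSWR ≈ 4.28

Γ = (Z_L − Z_0)/(Z_L + Z_0) = (-29.3 + j41.8)/(70.7 + j41.8)
|Γ| = 51/82.1 = 0.622
VSWR = (1 + |Γ|)/(1 − |Γ|) = 1.62/0.378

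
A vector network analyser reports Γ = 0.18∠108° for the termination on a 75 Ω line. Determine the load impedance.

Z_L = Z_0·(1 + Γ)/(1 − Γ) = 75·(0.944 + j0.171)/(1.06 − j0.171)

Z_L ≈ 63.5 + j22.5 Ω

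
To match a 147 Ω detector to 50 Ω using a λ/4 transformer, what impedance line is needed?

Z_qwt = √(Z_0·R_L) = √(50 × 147) = √7350

Z_qwt ≈ 85.7 Ω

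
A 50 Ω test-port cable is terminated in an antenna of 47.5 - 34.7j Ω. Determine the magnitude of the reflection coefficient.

|Γ| ≈ 0.336

Γ = (Z_L − Z_0)/(Z_L + Z_0) = (-2.5 − j34.7)/(97.5 − j34.7)
|Γ| = 34.8/103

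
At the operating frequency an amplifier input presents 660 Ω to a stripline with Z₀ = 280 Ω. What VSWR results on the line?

Γ = (660 − 280)/(660 + 280) = 0.404
VSWR = (1 + 0.404)/(1 − 0.404)

VSWR ≈ 2.36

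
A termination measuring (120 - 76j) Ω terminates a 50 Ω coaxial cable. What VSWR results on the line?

Γ = (Z_L − Z_0)/(Z_L + Z_0) = (70 − j76)/(170 − j76)
|Γ| = 103/186 = 0.555
VSWR = (1 + |Γ|)/(1 − |Γ|) = 1.55/0.445

VSWR ≈ 3.49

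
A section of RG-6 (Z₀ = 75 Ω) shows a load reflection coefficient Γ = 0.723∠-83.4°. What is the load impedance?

Z_L ≈ 26.4 − j79.4 Ω

Z_L = Z_0·(1 + Γ)/(1 − Γ) = 75·(1.08 − j0.718)/(0.917 + j0.718)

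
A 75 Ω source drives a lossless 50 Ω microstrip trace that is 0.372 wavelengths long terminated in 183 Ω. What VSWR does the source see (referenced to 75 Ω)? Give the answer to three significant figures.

βl = 2π × 0.372 = 134°
tan(βl) = -1.04
Z_in = Z_0·(Z_L + jZ_0·tanβl)/(Z_0 + jZ_L·tanβl) = 24.6 + j41.7 Ω
Γ_s = (Z_in − Z_s)/(Z_in + Z_s) = (-50.4 + j41.7)/(99.6 + j41.7), |Γ_s| = 0.605
VSWR = (1 + |Γ_s|)/(1 − |Γ_s|)

VSWR ≈ 4.07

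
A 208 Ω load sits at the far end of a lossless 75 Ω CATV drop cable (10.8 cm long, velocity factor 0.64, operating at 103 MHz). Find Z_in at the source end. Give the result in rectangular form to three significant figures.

λ = v/f = 0.64·c / 103 MHz = 1.86 m
βl = 2π·l/λ = 2π × 0.0579 = 20.9°
tan(βl) = tan(20.9°) = 0.381
Z_in = Z_0·(Z_L + jZ_0·tanβl)/(Z_0 + jZ_L·tanβl)
     = 75·(208 + j28.6)/(75 + j79.3)

Z_in ≈ 113 − j90.3 Ω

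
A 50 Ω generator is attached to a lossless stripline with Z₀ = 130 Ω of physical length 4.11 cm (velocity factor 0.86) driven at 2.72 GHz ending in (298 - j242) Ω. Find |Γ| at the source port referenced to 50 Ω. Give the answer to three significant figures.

λ = v/f = 0.86·c / 2.72 GHz = 0.0949 m
βl = 2π·l/λ = 2π × 0.433 = 156°
tan(βl) = -0.445
Z_in = Z_0·(Z_L + jZ_0·tanβl)/(Z_0 + jZ_L·tanβl) = 333 + j236 Ω
Γ_s = (Z_in − Z_s)/(Z_in + Z_s) = (283 + j236)/(383 + j236), |Γ_s| = 0.819

|Γ| ≈ 0.819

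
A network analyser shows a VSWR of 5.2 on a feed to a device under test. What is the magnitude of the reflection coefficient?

|Γ| ≈ 0.677

|Γ| = (S − 1)/(S + 1) = (5.2 − 1)/(5.2 + 1) = 4.2/6.2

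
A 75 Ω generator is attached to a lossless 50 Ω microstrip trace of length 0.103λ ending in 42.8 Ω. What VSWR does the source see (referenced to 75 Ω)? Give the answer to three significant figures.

βl = 2π × 0.103 = 37.1°
tan(βl) = 0.756
Z_in = Z_0·(Z_L + jZ_0·tanβl)/(Z_0 + jZ_L·tanβl) = 47.4 + j7.12 Ω
Γ_s = (Z_in − Z_s)/(Z_in + Z_s) = (-27.6 + j7.12)/(122 + j7.12), |Γ_s| = 0.232
VSWR = (1 + |Γ_s|)/(1 − |Γ_s|)

VSWR ≈ 1.61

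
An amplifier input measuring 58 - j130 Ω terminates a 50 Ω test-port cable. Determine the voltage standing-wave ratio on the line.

VSWR ≈ 7.72

Γ = (Z_L − Z_0)/(Z_L + Z_0) = (8 − j130)/(108 − j130)
|Γ| = 130/169 = 0.771
VSWR = (1 + |Γ|)/(1 − |Γ|) = 1.77/0.229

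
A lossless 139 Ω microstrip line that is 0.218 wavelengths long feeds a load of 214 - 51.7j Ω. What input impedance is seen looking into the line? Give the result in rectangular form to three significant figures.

βl = 2π × 0.218 = 78.5°
tan(βl) = tan(78.5°) = 4.91
Z_in = Z_0·(Z_L + jZ_0·tanβl)/(Z_0 + jZ_L·tanβl)
     = 139·(214 + j630)/(393 + j1050)

Z_in ≈ 82.5 + j2.52 Ω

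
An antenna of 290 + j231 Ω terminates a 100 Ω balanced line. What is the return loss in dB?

RL ≈ 3.61 dB

Γ = (190 + j231)/(390 + j231), |Γ| = 0.66
RL = −20·log₁₀|Γ| = −20·log₁₀(0.66)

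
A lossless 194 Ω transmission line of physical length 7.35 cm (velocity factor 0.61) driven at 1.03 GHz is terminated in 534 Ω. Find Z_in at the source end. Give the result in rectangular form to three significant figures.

λ = v/f = 0.61·c / 1.03 GHz = 0.178 m
βl = 2π·l/λ = 2π × 0.414 = 149°
tan(βl) = tan(149°) = -0.603
Z_in = Z_0·(Z_L + jZ_0·tanβl)/(Z_0 + jZ_L·tanβl)
     = 194·(534 − j117)/(194 − j322)

Z_in ≈ 194 + j205 Ω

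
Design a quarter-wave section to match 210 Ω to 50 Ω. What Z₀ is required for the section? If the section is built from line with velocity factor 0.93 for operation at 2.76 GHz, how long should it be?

Z_qwt ≈ 102 Ω; length ≈ 2.53 cm

Z_qwt = √(Z_0·R_L) = √(50 × 210) = √10500
λ = 0.93·c/f = 0.101 m, so l = λ/4 = 0.0253 m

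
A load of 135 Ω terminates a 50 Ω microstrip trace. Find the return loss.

RL ≈ 6.76 dB

Γ = (135 − 50)/(135 + 50) = 0.459
RL = −20·log₁₀|Γ| = −20·log₁₀(0.459)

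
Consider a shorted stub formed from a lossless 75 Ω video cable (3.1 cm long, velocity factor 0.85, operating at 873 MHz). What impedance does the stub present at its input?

Z_in ≈ +j59 Ω

λ = v/f = 0.85·c / 873 MHz = 0.292 m
βl = 2π·l/λ = 2π × 0.106 = 38.2°
tan(βl) = 0.787
For a shorted stub, Z_in = jZ_0·tan(βl)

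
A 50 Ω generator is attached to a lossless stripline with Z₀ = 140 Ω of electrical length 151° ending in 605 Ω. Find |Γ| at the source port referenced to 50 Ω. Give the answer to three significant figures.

tan(βl) = -0.554
Z_in = Z_0·(Z_L + jZ_0·tanβl)/(Z_0 + jZ_L·tanβl) = 117 + j204 Ω
Γ_s = (Z_in − Z_s)/(Z_in + Z_s) = (67.4 + j204)/(167 + j204), |Γ_s| = 0.814

|Γ| ≈ 0.814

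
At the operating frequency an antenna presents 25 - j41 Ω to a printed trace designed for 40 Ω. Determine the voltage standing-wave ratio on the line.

VSWR ≈ 3.63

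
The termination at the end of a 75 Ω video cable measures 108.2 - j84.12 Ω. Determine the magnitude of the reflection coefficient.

|Γ| ≈ 0.449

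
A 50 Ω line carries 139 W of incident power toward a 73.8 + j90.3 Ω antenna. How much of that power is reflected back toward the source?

|Γ| = |(23.8 + j90.3)/(123.8 + j90.3)| = 0.609
|Γ|² = 0.371
P_refl = |Γ|²·P_inc = 51.6 W, P_del = (1 − |Γ|²)·P_inc = 87.4 W

P_reflected ≈ 51.6 W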